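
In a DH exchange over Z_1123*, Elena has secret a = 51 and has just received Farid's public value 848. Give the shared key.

442

Shared key K = 848^51 mod 1123.
848^1 ≡ 848 (mod 1123)
848^2 = (848^1)^2 ≡ 848^2 = 719104 ≡ 384 (mod 1123)
848^4 = (848^2)^2 ≡ 384^2 = 147456 ≡ 343 (mod 1123)
848^8 = (848^4)^2 ≡ 343^2 = 117649 ≡ 857 (mod 1123)
848^16 = (848^8)^2 ≡ 857^2 = 734449 ≡ 7 (mod 1123)
848^32 = (848^16)^2 ≡ 7^2 = 49 ≡ 49 (mod 1123)
848^51 = 848^32 · 848^16 · 848^2 · 848^1 ≡ 49 · 7 · 384 · 848 ≡ 442 (mod 1123).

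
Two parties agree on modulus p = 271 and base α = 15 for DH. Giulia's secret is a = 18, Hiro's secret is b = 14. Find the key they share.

9

Giulia sends A = α^a mod p = 15^18 mod 271.
15^1 ≡ 15 (mod 271)
15^2 = (15^1)^2 ≡ 15^2 = 225 ≡ 225 (mod 271)
15^4 = (15^2)^2 ≡ 225^2 = 50625 ≡ 219 (mod 271)
15^8 = (15^4)^2 ≡ 219^2 = 47961 ≡ 265 (mod 271)
15^16 = (15^8)^2 ≡ 265^2 = 70225 ≡ 36 (mod 271)
15^18 = 15^16 · 15^2 ≡ 36 · 225 ≡ 241 (mod 271).
So A = 241. Hiro then computes K = A^b mod p = 241^14 mod 271.
241^1 ≡ 241 (mod 271)
241^2 = (241^1)^2 ≡ 241^2 = 58081 ≡ 87 (mod 271)
241^4 = (241^2)^2 ≡ 87^2 = 7569 ≡ 252 (mod 271)
241^8 = (241^4)^2 ≡ 252^2 = 63504 ≡ 90 (mod 271)
241^14 = 241^8 · 241^4 · 241^2 ≡ 90 · 252 · 87 ≡ 9 (mod 271).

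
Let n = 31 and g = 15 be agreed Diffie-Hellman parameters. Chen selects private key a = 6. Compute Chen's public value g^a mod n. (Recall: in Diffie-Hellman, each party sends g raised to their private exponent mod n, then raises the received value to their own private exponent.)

16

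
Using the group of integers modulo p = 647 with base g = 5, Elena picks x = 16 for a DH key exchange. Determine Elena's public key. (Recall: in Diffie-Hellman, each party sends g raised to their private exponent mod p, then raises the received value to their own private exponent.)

42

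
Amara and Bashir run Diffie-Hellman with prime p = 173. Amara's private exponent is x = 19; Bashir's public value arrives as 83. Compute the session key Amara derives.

158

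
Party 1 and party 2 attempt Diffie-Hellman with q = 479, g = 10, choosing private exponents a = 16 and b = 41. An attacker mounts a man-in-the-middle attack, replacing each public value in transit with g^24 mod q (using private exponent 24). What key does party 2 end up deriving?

Party 2 receives an attacker's public value M = 10^24 mod 479 instead of the honest one.
10^1 ≡ 10 (mod 479)
10^2 = (10^1)^2 ≡ 10^2 = 100 ≡ 100 (mod 479)
10^4 = (10^2)^2 ≡ 100^2 = 10000 ≡ 420 (mod 479)
10^8 = (10^4)^2 ≡ 420^2 = 176400 ≡ 128 (mod 479)
10^16 = (10^8)^2 ≡ 128^2 = 16384 ≡ 98 (mod 479)
10^24 = 10^16 · 10^8 ≡ 98 · 128 ≡ 90 (mod 479).
So M = 90. Party 2 computes K = M^41 mod 479.
90^1 ≡ 90 (mod 479)
90^2 = (90^1)^2 ≡ 90^2 = 8100 ≡ 436 (mod 479)
90^4 = (90^2)^2 ≡ 436^2 = 190096 ≡ 412 (mod 479)
90^8 = (90^4)^2 ≡ 412^2 = 169744 ≡ 178 (mod 479)
90^16 = (90^8)^2 ≡ 178^2 = 31684 ≡ 70 (mod 479)
90^32 = (90^16)^2 ≡ 70^2 = 4900 ≡ 110 (mod 479)
90^41 = 90^32 · 90^8 · 90^1 ≡ 110 · 178 · 90 ≡ 438 (mod 479).

438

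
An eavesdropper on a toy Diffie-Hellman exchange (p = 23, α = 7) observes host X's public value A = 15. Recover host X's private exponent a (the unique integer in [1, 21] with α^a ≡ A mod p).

Try successive powers of 7 modulo 23:
7^1 ≡ 7
7^2 ≡ 3
7^3 ≡ 21
7^4 ≡ 9
7^5 ≡ 17
7^6 ≡ 4
7^7 ≡ 5
7^8 ≡ 12
7^9 ≡ 15
Found: a = 9.

9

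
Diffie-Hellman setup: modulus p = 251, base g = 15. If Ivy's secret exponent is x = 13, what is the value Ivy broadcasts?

Public value = 15^13 (mod 251).
15^1 ≡ 15 (mod 251)
15^2 = (15^1)^2 ≡ 15^2 = 225 ≡ 225 (mod 251)
15^4 = (15^2)^2 ≡ 225^2 = 50625 ≡ 174 (mod 251)
15^8 = (15^4)^2 ≡ 174^2 = 30276 ≡ 156 (mod 251)
15^13 = 15^8 · 15^4 · 15^1 ≡ 156 · 174 · 15 ≡ 38 (mod 251).

38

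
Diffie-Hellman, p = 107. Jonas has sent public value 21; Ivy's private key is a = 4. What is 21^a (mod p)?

Shared key K = 21^4 mod 107.
21^1 ≡ 21 (mod 107)
21^2 = (21^1)^2 ≡ 21^2 = 441 ≡ 13 (mod 107)
21^4 = (21^2)^2 ≡ 13^2 = 169 ≡ 62 (mod 107)

62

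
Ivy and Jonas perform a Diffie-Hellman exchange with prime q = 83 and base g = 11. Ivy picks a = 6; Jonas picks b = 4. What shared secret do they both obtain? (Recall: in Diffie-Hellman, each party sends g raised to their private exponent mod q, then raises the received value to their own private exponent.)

4

Ivy sends A = g^a mod q = 11^6 mod 83.
11^1 ≡ 11 (mod 83)
11^2 = (11^1)^2 ≡ 11^2 = 121 ≡ 38 (mod 83)
11^4 = (11^2)^2 ≡ 38^2 = 1444 ≡ 33 (mod 83)
11^6 = 11^4 · 11^2 ≡ 33 · 38 ≡ 9 (mod 83).
So A = 9. Jonas then computes K = A^b mod q = 9^4 mod 83.
9^1 ≡ 9 (mod 83)
9^2 = (9^1)^2 ≡ 9^2 = 81 ≡ 81 (mod 83)
9^4 = (9^2)^2 ≡ 81^2 = 6561 ≡ 4 (mod 83)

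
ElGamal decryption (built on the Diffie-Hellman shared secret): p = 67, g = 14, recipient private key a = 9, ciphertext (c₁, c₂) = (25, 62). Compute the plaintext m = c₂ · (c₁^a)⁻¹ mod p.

24

Shared mask s = c₁^a mod p = 25^9 mod 67.
25^1 ≡ 25 (mod 67)
25^2 = (25^1)^2 ≡ 25^2 = 625 ≡ 22 (mod 67)
25^4 = (25^2)^2 ≡ 22^2 = 484 ≡ 15 (mod 67)
25^8 = (25^4)^2 ≡ 15^2 = 225 ≡ 24 (mod 67)
25^9 = 25^8 · 25^1 ≡ 24 · 25 ≡ 64 (mod 67).
So s = 64; s⁻¹ ≡ 22 (mod 67).
m = c₂ · s⁻¹ mod 67 = 62 · 22 mod 67 = 24.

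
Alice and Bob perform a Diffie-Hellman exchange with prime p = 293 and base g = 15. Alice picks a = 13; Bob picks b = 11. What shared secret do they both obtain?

160

Bob sends B = g^b mod p = 15^11 mod 293.
15^1 ≡ 15 (mod 293)
15^2 = (15^1)^2 ≡ 15^2 = 225 ≡ 225 (mod 293)
15^4 = (15^2)^2 ≡ 225^2 = 50625 ≡ 229 (mod 293)
15^8 = (15^4)^2 ≡ 229^2 = 52441 ≡ 287 (mod 293)
15^11 = 15^8 · 15^2 · 15^1 ≡ 287 · 225 · 15 ≡ 260 (mod 293).
So B = 260. Alice then computes K = B^a mod p = 260^13 mod 293.
260^1 ≡ 260 (mod 293)
260^2 = (260^1)^2 ≡ 260^2 = 67600 ≡ 210 (mod 293)
260^4 = (260^2)^2 ≡ 210^2 = 44100 ≡ 150 (mod 293)
260^8 = (260^4)^2 ≡ 150^2 = 22500 ≡ 232 (mod 293)
260^13 = 260^8 · 260^4 · 260^1 ≡ 232 · 150 · 260 ≡ 160 (mod 293).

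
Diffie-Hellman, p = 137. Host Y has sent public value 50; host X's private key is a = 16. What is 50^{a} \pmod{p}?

74

Shared key K = 50^16 mod 137.
50^1 ≡ 50 (mod 137)
50^2 = (50^1)^2 ≡ 50^2 = 2500 ≡ 34 (mod 137)
50^4 = (50^2)^2 ≡ 34^2 = 1156 ≡ 60 (mod 137)
50^8 = (50^4)^2 ≡ 60^2 = 3600 ≡ 38 (mod 137)
50^16 = (50^8)^2 ≡ 38^2 = 1444 ≡ 74 (mod 137)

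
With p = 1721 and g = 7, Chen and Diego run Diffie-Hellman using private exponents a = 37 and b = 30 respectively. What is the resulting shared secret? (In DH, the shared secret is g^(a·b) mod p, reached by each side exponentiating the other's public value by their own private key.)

Diego sends B = g^b mod p = 7^30 mod 1721.
7^1 ≡ 7 (mod 1721)
7^2 = (7^1)^2 ≡ 7^2 = 49 ≡ 49 (mod 1721)
7^4 = (7^2)^2 ≡ 49^2 = 2401 ≡ 680 (mod 1721)
7^8 = (7^4)^2 ≡ 680^2 = 462400 ≡ 1172 (mod 1721)
7^16 = (7^8)^2 ≡ 1172^2 = 1373584 ≡ 226 (mod 1721)
7^30 = 7^16 · 7^8 · 7^4 · 7^2 ≡ 226 · 1172 · 680 · 49 ≡ 937 (mod 1721).
So B = 937. Chen then computes K = B^a mod p = 937^37 mod 1721.
937^1 ≡ 937 (mod 1721)
937^2 = (937^1)^2 ≡ 937^2 = 877969 ≡ 259 (mod 1721)
937^4 = (937^2)^2 ≡ 259^2 = 67081 ≡ 1683 (mod 1721)
937^8 = (937^4)^2 ≡ 1683^2 = 2832489 ≡ 1444 (mod 1721)
937^16 = (937^8)^2 ≡ 1444^2 = 2085136 ≡ 1005 (mod 1721)
937^32 = (937^16)^2 ≡ 1005^2 = 1010025 ≡ 1519 (mod 1721)
937^37 = 937^32 · 937^4 · 937^1 ≡ 1519 · 1683 · 937 ≡ 353 (mod 1721).

353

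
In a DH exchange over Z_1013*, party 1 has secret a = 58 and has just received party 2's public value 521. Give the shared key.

315

Shared key K = 521^58 mod 1013.
521^1 ≡ 521 (mod 1013)
521^2 = (521^1)^2 ≡ 521^2 = 271441 ≡ 970 (mod 1013)
521^4 = (521^2)^2 ≡ 970^2 = 940900 ≡ 836 (mod 1013)
521^8 = (521^4)^2 ≡ 836^2 = 698896 ≡ 939 (mod 1013)
521^16 = (521^8)^2 ≡ 939^2 = 881721 ≡ 411 (mod 1013)
521^32 = (521^16)^2 ≡ 411^2 = 168921 ≡ 763 (mod 1013)
521^58 = 521^32 · 521^16 · 521^8 · 521^2 ≡ 763 · 411 · 939 · 970 ≡ 315 (mod 1013).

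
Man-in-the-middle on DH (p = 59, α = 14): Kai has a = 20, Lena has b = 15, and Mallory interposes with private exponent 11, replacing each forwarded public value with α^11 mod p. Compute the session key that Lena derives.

Lena receives Mallory's public value M = 14^11 mod 59 instead of the honest one.
14^1 ≡ 14 (mod 59)
14^2 = (14^1)^2 ≡ 14^2 = 196 ≡ 19 (mod 59)
14^4 = (14^2)^2 ≡ 19^2 = 361 ≡ 7 (mod 59)
14^8 = (14^4)^2 ≡ 7^2 = 49 ≡ 49 (mod 59)
14^11 = 14^8 · 14^2 · 14^1 ≡ 49 · 19 · 14 ≡ 54 (mod 59).
So M = 54. Lena computes K = M^15 mod 59.
54^1 ≡ 54 (mod 59)
54^2 = (54^1)^2 ≡ 54^2 = 2916 ≡ 25 (mod 59)
54^4 = (54^2)^2 ≡ 25^2 = 625 ≡ 35 (mod 59)
54^8 = (54^4)^2 ≡ 35^2 = 1225 ≡ 45 (mod 59)
54^15 = 54^8 · 54^4 · 54^2 · 54^1 ≡ 45 · 35 · 25 · 54 ≡ 8 (mod 59).

8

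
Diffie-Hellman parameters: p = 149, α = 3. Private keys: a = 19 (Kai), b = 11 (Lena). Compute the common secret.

Lena sends B = α^b mod p = 3^11 mod 149.
3^1 ≡ 3 (mod 149)
3^2 = (3^1)^2 ≡ 3^2 = 9 ≡ 9 (mod 149)
3^4 = (3^2)^2 ≡ 9^2 = 81 ≡ 81 (mod 149)
3^8 = (3^4)^2 ≡ 81^2 = 6561 ≡ 5 (mod 149)
3^11 = 3^8 · 3^2 · 3^1 ≡ 5 · 9 · 3 ≡ 135 (mod 149).
So B = 135. Kai then computes K = B^a mod p = 135^19 mod 149.
135^1 ≡ 135 (mod 149)
135^2 = (135^1)^2 ≡ 135^2 = 18225 ≡ 47 (mod 149)
135^4 = (135^2)^2 ≡ 47^2 = 2209 ≡ 123 (mod 149)
135^8 = (135^4)^2 ≡ 123^2 = 15129 ≡ 80 (mod 149)
135^16 = (135^8)^2 ≡ 80^2 = 6400 ≡ 142 (mod 149)
135^19 = 135^16 · 135^2 · 135^1 ≡ 142 · 47 · 135 ≡ 136 (mod 149).

136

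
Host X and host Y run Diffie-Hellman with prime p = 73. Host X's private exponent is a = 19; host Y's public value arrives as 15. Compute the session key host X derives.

Shared key K = 15^19 mod 73.
15^1 ≡ 15 (mod 73)
15^2 = (15^1)^2 ≡ 15^2 = 225 ≡ 6 (mod 73)
15^4 = (15^2)^2 ≡ 6^2 = 36 ≡ 36 (mod 73)
15^8 = (15^4)^2 ≡ 36^2 = 1296 ≡ 55 (mod 73)
15^16 = (15^8)^2 ≡ 55^2 = 3025 ≡ 32 (mod 73)
15^19 = 15^16 · 15^2 · 15^1 ≡ 32 · 6 · 15 ≡ 33 (mod 73).

33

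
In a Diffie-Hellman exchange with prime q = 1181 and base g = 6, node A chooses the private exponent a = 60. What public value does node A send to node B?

Public value = 6^60 (mod 1181).
6^1 ≡ 6 (mod 1181)
6^2 = (6^1)^2 ≡ 6^2 = 36 ≡ 36 (mod 1181)
6^4 = (6^2)^2 ≡ 36^2 = 1296 ≡ 115 (mod 1181)
6^8 = (6^4)^2 ≡ 115^2 = 13225 ≡ 234 (mod 1181)
6^16 = (6^8)^2 ≡ 234^2 = 54756 ≡ 430 (mod 1181)
6^32 = (6^16)^2 ≡ 430^2 = 184900 ≡ 664 (mod 1181)
6^60 = 6^32 · 6^16 · 6^8 · 6^4 ≡ 664 · 430 · 234 · 115 ≡ 486 (mod 1181).

486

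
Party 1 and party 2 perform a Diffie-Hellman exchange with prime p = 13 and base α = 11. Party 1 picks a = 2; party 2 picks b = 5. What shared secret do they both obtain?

10

Party 1 sends A = α^a mod p = 11^2 mod 13.
11^1 ≡ 11 (mod 13)
11^2 = (11^1)^2 ≡ 11^2 = 121 ≡ 4 (mod 13)
So A = 4. Party 2 then computes K = A^b mod p = 4^5 mod 13.
4^1 ≡ 4 (mod 13)
4^2 = (4^1)^2 ≡ 4^2 = 16 ≡ 3 (mod 13)
4^4 = (4^2)^2 ≡ 3^2 = 9 ≡ 9 (mod 13)
4^5 = 4^4 · 4^1 ≡ 9 · 4 ≡ 10 (mod 13).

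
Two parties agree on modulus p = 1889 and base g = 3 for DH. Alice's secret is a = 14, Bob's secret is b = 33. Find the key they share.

1152

Alice sends A = g^a mod p = 3^14 mod 1889.
3^1 ≡ 3 (mod 1889)
3^2 = (3^1)^2 ≡ 3^2 = 9 ≡ 9 (mod 1889)
3^4 = (3^2)^2 ≡ 9^2 = 81 ≡ 81 (mod 1889)
3^8 = (3^4)^2 ≡ 81^2 = 6561 ≡ 894 (mod 1889)
3^14 = 3^8 · 3^4 · 3^2 ≡ 894 · 81 · 9 ≡ 21 (mod 1889).
So A = 21. Bob then computes K = A^b mod p = 21^33 mod 1889.
21^1 ≡ 21 (mod 1889)
21^2 = (21^1)^2 ≡ 21^2 = 441 ≡ 441 (mod 1889)
21^4 = (21^2)^2 ≡ 441^2 = 194481 ≡ 1803 (mod 1889)
21^8 = (21^4)^2 ≡ 1803^2 = 3250809 ≡ 1729 (mod 1889)
21^16 = (21^8)^2 ≡ 1729^2 = 2989441 ≡ 1043 (mod 1889)
21^32 = (21^16)^2 ≡ 1043^2 = 1087849 ≡ 1674 (mod 1889)
21^33 = 21^32 · 21^1 ≡ 1674 · 21 ≡ 1152 (mod 1889).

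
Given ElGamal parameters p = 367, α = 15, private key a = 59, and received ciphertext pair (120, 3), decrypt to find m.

Shared mask s = c₁^a mod p = 120^59 mod 367.
120^1 ≡ 120 (mod 367)
120^2 = (120^1)^2 ≡ 120^2 = 14400 ≡ 87 (mod 367)
120^4 = (120^2)^2 ≡ 87^2 = 7569 ≡ 229 (mod 367)
120^8 = (120^4)^2 ≡ 229^2 = 52441 ≡ 327 (mod 367)
120^16 = (120^8)^2 ≡ 327^2 = 106929 ≡ 132 (mod 367)
120^32 = (120^16)^2 ≡ 132^2 = 17424 ≡ 175 (mod 367)
120^59 = 120^32 · 120^16 · 120^8 · 120^2 · 120^1 ≡ 175 · 132 · 327 · 87 · 120 ≡ 135 (mod 367).
So s = 135; s⁻¹ ≡ 87 (mod 367).
m = c₂ · s⁻¹ mod 367 = 3 · 87 mod 367 = 261.

261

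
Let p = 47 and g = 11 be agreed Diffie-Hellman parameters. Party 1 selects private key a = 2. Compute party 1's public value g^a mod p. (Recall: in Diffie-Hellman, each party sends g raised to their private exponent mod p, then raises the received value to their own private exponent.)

Public value = 11^2 mod 47.
11^1 ≡ 11 (mod 47)
11^2 = (11^1)^2 ≡ 11^2 = 121 ≡ 27 (mod 47)

27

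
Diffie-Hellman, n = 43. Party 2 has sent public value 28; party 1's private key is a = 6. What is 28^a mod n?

Shared key K = 28^6 mod 43.
28^1 ≡ 28 (mod 43)
28^2 = (28^1)^2 ≡ 28^2 = 784 ≡ 10 (mod 43)
28^4 = (28^2)^2 ≡ 10^2 = 100 ≡ 14 (mod 43)
28^6 = 28^4 · 28^2 ≡ 14 · 10 ≡ 11 (mod 43).

11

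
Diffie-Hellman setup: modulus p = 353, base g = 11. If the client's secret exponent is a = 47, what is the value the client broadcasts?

81

Public value = 11^47 mod 353.
11^1 ≡ 11 (mod 353)
11^2 = (11^1)^2 ≡ 11^2 = 121 ≡ 121 (mod 353)
11^4 = (11^2)^2 ≡ 121^2 = 14641 ≡ 168 (mod 353)
11^8 = (11^4)^2 ≡ 168^2 = 28224 ≡ 337 (mod 353)
11^16 = (11^8)^2 ≡ 337^2 = 113569 ≡ 256 (mod 353)
11^32 = (11^16)^2 ≡ 256^2 = 65536 ≡ 231 (mod 353)
11^47 = 11^32 · 11^8 · 11^4 · 11^2 · 11^1 ≡ 231 · 337 · 168 · 121 · 11 ≡ 81 (mod 353).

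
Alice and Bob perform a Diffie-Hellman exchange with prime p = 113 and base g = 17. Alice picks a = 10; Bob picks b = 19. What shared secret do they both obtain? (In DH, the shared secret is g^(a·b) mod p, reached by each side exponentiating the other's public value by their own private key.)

Bob sends B = g^b mod p = 17^19 mod 113.
17^1 ≡ 17 (mod 113)
17^2 = (17^1)^2 ≡ 17^2 = 289 ≡ 63 (mod 113)
17^4 = (17^2)^2 ≡ 63^2 = 3969 ≡ 14 (mod 113)
17^8 = (17^4)^2 ≡ 14^2 = 196 ≡ 83 (mod 113)
17^16 = (17^8)^2 ≡ 83^2 = 6889 ≡ 109 (mod 113)
17^19 = 17^16 · 17^2 · 17^1 ≡ 109 · 63 · 17 ≡ 10 (mod 113).
So B = 10. Alice then computes K = B^a mod p = 10^10 mod 113.
10^1 ≡ 10 (mod 113)
10^2 = (10^1)^2 ≡ 10^2 = 100 ≡ 100 (mod 113)
10^4 = (10^2)^2 ≡ 100^2 = 10000 ≡ 56 (mod 113)
10^8 = (10^4)^2 ≡ 56^2 = 3136 ≡ 85 (mod 113)
10^10 = 10^8 · 10^2 ≡ 85 · 100 ≡ 25 (mod 113).

25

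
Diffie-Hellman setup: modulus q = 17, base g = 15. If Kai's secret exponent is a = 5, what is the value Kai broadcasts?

Public value = 15^5 (mod 17).
15^1 ≡ 15 (mod 17)
15^2 = (15^1)^2 ≡ 15^2 = 225 ≡ 4 (mod 17)
15^4 = (15^2)^2 ≡ 4^2 = 16 ≡ 16 (mod 17)
15^5 = 15^4 · 15^1 ≡ 16 · 15 ≡ 2 (mod 17).

2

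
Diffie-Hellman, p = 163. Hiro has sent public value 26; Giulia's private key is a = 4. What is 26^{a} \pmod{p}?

87

Shared key K = 26^4 mod 163.
26^1 ≡ 26 (mod 163)
26^2 = (26^1)^2 ≡ 26^2 = 676 ≡ 24 (mod 163)
26^4 = (26^2)^2 ≡ 24^2 = 576 ≡ 87 (mod 163)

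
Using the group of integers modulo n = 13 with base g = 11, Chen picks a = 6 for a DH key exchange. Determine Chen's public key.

Public value = 11^6 mod 13.
11^1 ≡ 11 (mod 13)
11^2 = (11^1)^2 ≡ 11^2 = 121 ≡ 4 (mod 13)
11^4 = (11^2)^2 ≡ 4^2 = 16 ≡ 3 (mod 13)
11^6 = 11^4 · 11^2 ≡ 3 · 4 ≡ 12 (mod 13).

12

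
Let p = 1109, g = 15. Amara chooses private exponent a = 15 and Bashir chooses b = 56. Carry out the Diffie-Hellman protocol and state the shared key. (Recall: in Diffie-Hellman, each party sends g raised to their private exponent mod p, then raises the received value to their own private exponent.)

350

Bashir sends B = g^b mod p = 15^56 mod 1109.
15^1 ≡ 15 (mod 1109)
15^2 = (15^1)^2 ≡ 15^2 = 225 ≡ 225 (mod 1109)
15^4 = (15^2)^2 ≡ 225^2 = 50625 ≡ 720 (mod 1109)
15^8 = (15^4)^2 ≡ 720^2 = 518400 ≡ 497 (mod 1109)
15^16 = (15^8)^2 ≡ 497^2 = 247009 ≡ 811 (mod 1109)
15^32 = (15^16)^2 ≡ 811^2 = 657721 ≡ 84 (mod 1109)
15^56 = 15^32 · 15^16 · 15^8 ≡ 84 · 811 · 497 ≡ 967 (mod 1109).
So B = 967. Amara then computes K = B^a mod p = 967^15 mod 1109.
967^1 ≡ 967 (mod 1109)
967^2 = (967^1)^2 ≡ 967^2 = 935089 ≡ 202 (mod 1109)
967^4 = (967^2)^2 ≡ 202^2 = 40804 ≡ 880 (mod 1109)
967^8 = (967^4)^2 ≡ 880^2 = 774400 ≡ 318 (mod 1109)
967^15 = 967^8 · 967^4 · 967^2 · 967^1 ≡ 318 · 880 · 202 · 967 ≡ 350 (mod 1109).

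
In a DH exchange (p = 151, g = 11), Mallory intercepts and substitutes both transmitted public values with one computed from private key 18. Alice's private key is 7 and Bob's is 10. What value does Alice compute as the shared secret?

50

Alice receives Mallory's public value M = 11^18 mod 151 instead of the honest one.
11^1 ≡ 11 (mod 151)
11^2 = (11^1)^2 ≡ 11^2 = 121 ≡ 121 (mod 151)
11^4 = (11^2)^2 ≡ 121^2 = 14641 ≡ 145 (mod 151)
11^8 = (11^4)^2 ≡ 145^2 = 21025 ≡ 36 (mod 151)
11^16 = (11^8)^2 ≡ 36^2 = 1296 ≡ 88 (mod 151)
11^18 = 11^16 · 11^2 ≡ 88 · 121 ≡ 78 (mod 151).
So M = 78. Alice computes K = M^7 mod 151.
78^1 ≡ 78 (mod 151)
78^2 = (78^1)^2 ≡ 78^2 = 6084 ≡ 44 (mod 151)
78^4 = (78^2)^2 ≡ 44^2 = 1936 ≡ 124 (mod 151)
78^7 = 78^4 · 78^2 · 78^1 ≡ 124 · 44 · 78 ≡ 50 (mod 151).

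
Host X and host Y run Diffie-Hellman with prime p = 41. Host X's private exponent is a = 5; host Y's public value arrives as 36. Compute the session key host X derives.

Shared key K = 36^5 mod 41.
36^1 ≡ 36 (mod 41)
36^2 = (36^1)^2 ≡ 36^2 = 1296 ≡ 25 (mod 41)
36^4 = (36^2)^2 ≡ 25^2 = 625 ≡ 10 (mod 41)
36^5 = 36^4 · 36^1 ≡ 10 · 36 ≡ 32 (mod 41).

32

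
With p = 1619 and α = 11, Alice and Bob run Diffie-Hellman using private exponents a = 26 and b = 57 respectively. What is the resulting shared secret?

508

Bob sends B = α^b mod p = 11^57 mod 1619.
11^1 ≡ 11 (mod 1619)
11^2 = (11^1)^2 ≡ 11^2 = 121 ≡ 121 (mod 1619)
11^4 = (11^2)^2 ≡ 121^2 = 14641 ≡ 70 (mod 1619)
11^8 = (11^4)^2 ≡ 70^2 = 4900 ≡ 43 (mod 1619)
11^16 = (11^8)^2 ≡ 43^2 = 1849 ≡ 230 (mod 1619)
11^32 = (11^16)^2 ≡ 230^2 = 52900 ≡ 1092 (mod 1619)
11^57 = 11^32 · 11^16 · 11^8 · 11^1 ≡ 1092 · 230 · 43 · 11 ≡ 1317 (mod 1619).
So B = 1317. Alice then computes K = B^a mod p = 1317^26 mod 1619.
1317^1 ≡ 1317 (mod 1619)
1317^2 = (1317^1)^2 ≡ 1317^2 = 1734489 ≡ 540 (mod 1619)
1317^4 = (1317^2)^2 ≡ 540^2 = 291600 ≡ 180 (mod 1619)
1317^8 = (1317^4)^2 ≡ 180^2 = 32400 ≡ 20 (mod 1619)
1317^16 = (1317^8)^2 ≡ 20^2 = 400 ≡ 400 (mod 1619)
1317^26 = 1317^16 · 1317^8 · 1317^2 ≡ 400 · 20 · 540 ≡ 508 (mod 1619).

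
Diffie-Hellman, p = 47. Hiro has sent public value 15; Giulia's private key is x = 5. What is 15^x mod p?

Shared key K = 15^5 mod 47.
15^1 ≡ 15 (mod 47)
15^2 = (15^1)^2 ≡ 15^2 = 225 ≡ 37 (mod 47)
15^4 = (15^2)^2 ≡ 37^2 = 1369 ≡ 6 (mod 47)
15^5 = 15^4 · 15^1 ≡ 6 · 15 ≡ 43 (mod 47).

43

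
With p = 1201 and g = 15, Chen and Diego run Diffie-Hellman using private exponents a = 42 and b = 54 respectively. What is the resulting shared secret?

139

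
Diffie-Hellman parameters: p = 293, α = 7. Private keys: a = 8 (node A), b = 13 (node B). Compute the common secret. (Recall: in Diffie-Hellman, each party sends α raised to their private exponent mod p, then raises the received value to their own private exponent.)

210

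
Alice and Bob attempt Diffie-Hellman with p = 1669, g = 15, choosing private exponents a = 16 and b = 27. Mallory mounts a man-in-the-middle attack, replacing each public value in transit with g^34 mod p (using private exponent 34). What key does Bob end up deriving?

596

Bob receives Mallory's public value M = 15^34 mod 1669 instead of the honest one.
15^1 ≡ 15 (mod 1669)
15^2 = (15^1)^2 ≡ 15^2 = 225 ≡ 225 (mod 1669)
15^4 = (15^2)^2 ≡ 225^2 = 50625 ≡ 555 (mod 1669)
15^8 = (15^4)^2 ≡ 555^2 = 308025 ≡ 929 (mod 1669)
15^16 = (15^8)^2 ≡ 929^2 = 863041 ≡ 168 (mod 1669)
15^32 = (15^16)^2 ≡ 168^2 = 28224 ≡ 1520 (mod 1669)
15^34 = 15^32 · 15^2 ≡ 1520 · 225 ≡ 1524 (mod 1669).
So M = 1524. Bob computes K = M^27 mod 1669.
1524^1 ≡ 1524 (mod 1669)
1524^2 = (1524^1)^2 ≡ 1524^2 = 2322576 ≡ 997 (mod 1669)
1524^4 = (1524^2)^2 ≡ 997^2 = 994009 ≡ 954 (mod 1669)
1524^8 = (1524^4)^2 ≡ 954^2 = 910116 ≡ 511 (mod 1669)
1524^16 = (1524^8)^2 ≡ 511^2 = 261121 ≡ 757 (mod 1669)
1524^27 = 1524^16 · 1524^8 · 1524^2 · 1524^1 ≡ 757 · 511 · 997 · 1524 ≡ 596 (mod 1669).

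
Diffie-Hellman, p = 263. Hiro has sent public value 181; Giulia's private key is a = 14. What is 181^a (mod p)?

166

Shared key K = 181^14 mod 263.
181^1 ≡ 181 (mod 263)
181^2 = (181^1)^2 ≡ 181^2 = 32761 ≡ 149 (mod 263)
181^4 = (181^2)^2 ≡ 149^2 = 22201 ≡ 109 (mod 263)
181^8 = (181^4)^2 ≡ 109^2 = 11881 ≡ 46 (mod 263)
181^14 = 181^8 · 181^4 · 181^2 ≡ 46 · 109 · 149 ≡ 166 (mod 263).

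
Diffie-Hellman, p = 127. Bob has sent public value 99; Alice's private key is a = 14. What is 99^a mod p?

37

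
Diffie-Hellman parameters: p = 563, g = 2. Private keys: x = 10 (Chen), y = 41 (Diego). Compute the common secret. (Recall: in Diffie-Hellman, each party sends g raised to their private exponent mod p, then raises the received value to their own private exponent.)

Diego sends B = g^y mod p = 2^41 mod 563.
2^1 ≡ 2 (mod 563)
2^2 = (2^1)^2 ≡ 2^2 = 4 ≡ 4 (mod 563)
2^4 = (2^2)^2 ≡ 4^2 = 16 ≡ 16 (mod 563)
2^8 = (2^4)^2 ≡ 16^2 = 256 ≡ 256 (mod 563)
2^16 = (2^8)^2 ≡ 256^2 = 65536 ≡ 228 (mod 563)
2^32 = (2^16)^2 ≡ 228^2 = 51984 ≡ 188 (mod 563)
2^41 = 2^32 · 2^8 · 2^1 ≡ 188 · 256 · 2 ≡ 546 (mod 563).
So B = 546. Chen then computes K = B^x mod p = 546^10 mod 563.
546^1 ≡ 546 (mod 563)
546^2 = (546^1)^2 ≡ 546^2 = 298116 ≡ 289 (mod 563)
546^4 = (546^2)^2 ≡ 289^2 = 83521 ≡ 197 (mod 563)
546^8 = (546^4)^2 ≡ 197^2 = 38809 ≡ 525 (mod 563)
546^10 = 546^8 · 546^2 ≡ 525 · 289 ≡ 278 (mod 563).

278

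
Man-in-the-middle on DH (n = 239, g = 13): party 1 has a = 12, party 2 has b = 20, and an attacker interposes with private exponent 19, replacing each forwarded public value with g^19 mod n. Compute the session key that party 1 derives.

Party 1 receives an attacker's public value M = 13^19 mod 239 instead of the honest one.
13^1 ≡ 13 (mod 239)
13^2 = (13^1)^2 ≡ 13^2 = 169 ≡ 169 (mod 239)
13^4 = (13^2)^2 ≡ 169^2 = 28561 ≡ 120 (mod 239)
13^8 = (13^4)^2 ≡ 120^2 = 14400 ≡ 60 (mod 239)
13^16 = (13^8)^2 ≡ 60^2 = 3600 ≡ 15 (mod 239)
13^19 = 13^16 · 13^2 · 13^1 ≡ 15 · 169 · 13 ≡ 212 (mod 239).
So M = 212. Party 1 computes K = M^12 mod 239.
212^1 ≡ 212 (mod 239)
212^2 = (212^1)^2 ≡ 212^2 = 44944 ≡ 12 (mod 239)
212^4 = (212^2)^2 ≡ 12^2 = 144 ≡ 144 (mod 239)
212^8 = (212^4)^2 ≡ 144^2 = 20736 ≡ 182 (mod 239)
212^12 = 212^8 · 212^4 ≡ 182 · 144 ≡ 157 (mod 239).

157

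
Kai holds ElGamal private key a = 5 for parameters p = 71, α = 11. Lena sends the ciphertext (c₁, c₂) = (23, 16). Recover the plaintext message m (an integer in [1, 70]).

Shared mask s = c₁^a mod p = 23^5 mod 71.
23^1 ≡ 23 (mod 71)
23^2 = (23^1)^2 ≡ 23^2 = 529 ≡ 32 (mod 71)
23^4 = (23^2)^2 ≡ 32^2 = 1024 ≡ 30 (mod 71)
23^5 = 23^4 · 23^1 ≡ 30 · 23 ≡ 51 (mod 71).
So s = 51; s⁻¹ ≡ 39 (mod 71).
m = c₂ · s⁻¹ mod 71 = 16 · 39 mod 71 = 56.

56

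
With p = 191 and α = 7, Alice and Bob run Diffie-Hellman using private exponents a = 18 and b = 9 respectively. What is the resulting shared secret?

Bob sends B = α^b mod p = 7^9 mod 191.
7^1 ≡ 7 (mod 191)
7^2 = (7^1)^2 ≡ 7^2 = 49 ≡ 49 (mod 191)
7^4 = (7^2)^2 ≡ 49^2 = 2401 ≡ 109 (mod 191)
7^8 = (7^4)^2 ≡ 109^2 = 11881 ≡ 39 (mod 191)
7^9 = 7^8 · 7^1 ≡ 39 · 7 ≡ 82 (mod 191).
So B = 82. Alice then computes K = B^a mod p = 82^18 mod 191.
82^1 ≡ 82 (mod 191)
82^2 = (82^1)^2 ≡ 82^2 = 6724 ≡ 39 (mod 191)
82^4 = (82^2)^2 ≡ 39^2 = 1521 ≡ 184 (mod 191)
82^8 = (82^4)^2 ≡ 184^2 = 33856 ≡ 49 (mod 191)
82^16 = (82^8)^2 ≡ 49^2 = 2401 ≡ 109 (mod 191)
82^18 = 82^16 · 82^2 ≡ 109 · 39 ≡ 49 (mod 191).

49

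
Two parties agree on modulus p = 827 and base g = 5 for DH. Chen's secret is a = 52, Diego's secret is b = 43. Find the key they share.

Chen sends A = g^a mod p = 5^52 mod 827.
5^1 ≡ 5 (mod 827)
5^2 = (5^1)^2 ≡ 5^2 = 25 ≡ 25 (mod 827)
5^4 = (5^2)^2 ≡ 25^2 = 625 ≡ 625 (mod 827)
5^8 = (5^4)^2 ≡ 625^2 = 390625 ≡ 281 (mod 827)
5^16 = (5^8)^2 ≡ 281^2 = 78961 ≡ 396 (mod 827)
5^32 = (5^16)^2 ≡ 396^2 = 156816 ≡ 513 (mod 827)
5^52 = 5^32 · 5^16 · 5^4 ≡ 513 · 396 · 625 ≡ 671 (mod 827).
So A = 671. Diego then computes K = A^b mod p = 671^43 mod 827.
671^1 ≡ 671 (mod 827)
671^2 = (671^1)^2 ≡ 671^2 = 450241 ≡ 353 (mod 827)
671^4 = (671^2)^2 ≡ 353^2 = 124609 ≡ 559 (mod 827)
671^8 = (671^4)^2 ≡ 559^2 = 312481 ≡ 702 (mod 827)
671^16 = (671^8)^2 ≡ 702^2 = 492804 ≡ 739 (mod 827)
671^32 = (671^16)^2 ≡ 739^2 = 546121 ≡ 301 (mod 827)
671^43 = 671^32 · 671^8 · 671^2 · 671^1 ≡ 301 · 702 · 353 · 671 ≡ 780 (mod 827).

780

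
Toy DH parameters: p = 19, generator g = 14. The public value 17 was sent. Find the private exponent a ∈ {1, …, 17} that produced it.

4

Try successive powers of 14 modulo 19:
14^1 ≡ 14
14^2 ≡ 6
14^3 ≡ 8
14^4 ≡ 17
Found: a = 4.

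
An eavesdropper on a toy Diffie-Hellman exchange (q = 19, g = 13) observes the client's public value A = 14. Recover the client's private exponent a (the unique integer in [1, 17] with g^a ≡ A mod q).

5

Try successive powers of 13 modulo 19:
13^1 ≡ 13
13^2 ≡ 17
13^3 ≡ 12
13^4 ≡ 4
13^5 ≡ 14
Found: a = 5.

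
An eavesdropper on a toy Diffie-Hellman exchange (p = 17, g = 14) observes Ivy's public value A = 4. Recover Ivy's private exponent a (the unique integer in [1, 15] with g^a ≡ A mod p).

Try successive powers of 14 modulo 17:
14^1 ≡ 14
14^2 ≡ 9
14^3 ≡ 7
14^4 ≡ 13
14^5 ≡ 12
14^6 ≡ 15
14^7 ≡ 6
14^8 ≡ 16
14^9 ≡ 3
14^10 ≡ 8
14^11 ≡ 10
14^12 ≡ 4
Found: a = 12.

12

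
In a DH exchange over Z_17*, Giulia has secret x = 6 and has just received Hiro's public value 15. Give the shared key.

13

Shared key K = 15^6 mod 17.
15^1 ≡ 15 (mod 17)
15^2 = (15^1)^2 ≡ 15^2 = 225 ≡ 4 (mod 17)
15^4 = (15^2)^2 ≡ 4^2 = 16 ≡ 16 (mod 17)
15^6 = 15^4 · 15^2 ≡ 16 · 4 ≡ 13 (mod 17).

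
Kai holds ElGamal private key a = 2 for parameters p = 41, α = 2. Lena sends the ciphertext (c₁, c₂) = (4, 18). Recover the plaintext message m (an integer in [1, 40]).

Shared mask s = c₁^a mod p = 4^2 mod 41.
4^1 ≡ 4 (mod 41)
4^2 = (4^1)^2 ≡ 4^2 = 16 ≡ 16 (mod 41)
So s = 16; s⁻¹ ≡ 18 (mod 41).
m = c₂ · s⁻¹ mod 41 = 18 · 18 mod 41 = 37.

37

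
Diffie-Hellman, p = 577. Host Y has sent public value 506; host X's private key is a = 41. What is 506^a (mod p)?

Shared key K = 506^41 mod 577.
506^1 ≡ 506 (mod 577)
506^2 = (506^1)^2 ≡ 506^2 = 256036 ≡ 425 (mod 577)
506^4 = (506^2)^2 ≡ 425^2 = 180625 ≡ 24 (mod 577)
506^8 = (506^4)^2 ≡ 24^2 = 576 ≡ 576 (mod 577)
506^16 = (506^8)^2 ≡ 576^2 = 331776 ≡ 1 (mod 577)
506^32 = (506^16)^2 ≡ 1^2 = 1 ≡ 1 (mod 577)
506^41 = 506^32 · 506^8 · 506^1 ≡ 1 · 576 · 506 ≡ 71 (mod 577).

71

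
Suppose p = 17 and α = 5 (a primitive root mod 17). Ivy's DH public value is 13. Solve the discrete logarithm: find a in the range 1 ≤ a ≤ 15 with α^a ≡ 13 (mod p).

4

Try successive powers of 5 modulo 17:
5^1 ≡ 5
5^2 ≡ 8
5^3 ≡ 6
5^4 ≡ 13
Found: a = 4.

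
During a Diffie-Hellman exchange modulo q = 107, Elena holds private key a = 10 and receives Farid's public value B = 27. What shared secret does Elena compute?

49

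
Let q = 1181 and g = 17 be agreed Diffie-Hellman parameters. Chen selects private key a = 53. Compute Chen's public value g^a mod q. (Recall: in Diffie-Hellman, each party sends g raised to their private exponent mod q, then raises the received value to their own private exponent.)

193

Public value = 17^53 mod 1181.
17^1 ≡ 17 (mod 1181)
17^2 = (17^1)^2 ≡ 17^2 = 289 ≡ 289 (mod 1181)
17^4 = (17^2)^2 ≡ 289^2 = 83521 ≡ 851 (mod 1181)
17^8 = (17^4)^2 ≡ 851^2 = 724201 ≡ 248 (mod 1181)
17^16 = (17^8)^2 ≡ 248^2 = 61504 ≡ 92 (mod 1181)
17^32 = (17^16)^2 ≡ 92^2 = 8464 ≡ 197 (mod 1181)
17^53 = 17^32 · 17^16 · 17^4 · 17^1 ≡ 197 · 92 · 851 · 17 ≡ 193 (mod 1181).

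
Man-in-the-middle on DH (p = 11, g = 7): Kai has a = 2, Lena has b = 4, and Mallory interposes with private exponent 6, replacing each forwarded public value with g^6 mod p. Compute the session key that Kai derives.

5

Kai receives Mallory's public value M = 7^6 mod 11 instead of the honest one.
7^1 ≡ 7 (mod 11)
7^2 = (7^1)^2 ≡ 7^2 = 49 ≡ 5 (mod 11)
7^4 = (7^2)^2 ≡ 5^2 = 25 ≡ 3 (mod 11)
7^6 = 7^4 · 7^2 ≡ 3 · 5 ≡ 4 (mod 11).
So M = 4. Kai computes K = M^2 mod 11.
4^1 ≡ 4 (mod 11)
4^2 = (4^1)^2 ≡ 4^2 = 16 ≡ 5 (mod 11)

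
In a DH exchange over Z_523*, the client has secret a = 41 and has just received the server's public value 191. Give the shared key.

345

Shared key K = 191^41 mod 523.
191^1 ≡ 191 (mod 523)
191^2 = (191^1)^2 ≡ 191^2 = 36481 ≡ 394 (mod 523)
191^4 = (191^2)^2 ≡ 394^2 = 155236 ≡ 428 (mod 523)
191^8 = (191^4)^2 ≡ 428^2 = 183184 ≡ 134 (mod 523)
191^16 = (191^8)^2 ≡ 134^2 = 17956 ≡ 174 (mod 523)
191^32 = (191^16)^2 ≡ 174^2 = 30276 ≡ 465 (mod 523)
191^41 = 191^32 · 191^8 · 191^1 ≡ 465 · 134 · 191 ≡ 345 (mod 523).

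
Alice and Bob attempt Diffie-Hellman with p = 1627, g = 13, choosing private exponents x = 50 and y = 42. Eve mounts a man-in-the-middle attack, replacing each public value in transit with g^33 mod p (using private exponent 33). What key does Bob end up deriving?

Bob receives Eve's public value M = 13^33 mod 1627 instead of the honest one.
13^1 ≡ 13 (mod 1627)
13^2 = (13^1)^2 ≡ 13^2 = 169 ≡ 169 (mod 1627)
13^4 = (13^2)^2 ≡ 169^2 = 28561 ≡ 902 (mod 1627)
13^8 = (13^4)^2 ≡ 902^2 = 813604 ≡ 104 (mod 1627)
13^16 = (13^8)^2 ≡ 104^2 = 10816 ≡ 1054 (mod 1627)
13^32 = (13^16)^2 ≡ 1054^2 = 1110916 ≡ 1302 (mod 1627)
13^33 = 13^32 · 13^1 ≡ 1302 · 13 ≡ 656 (mod 1627).
So M = 656. Bob computes K = M^42 mod 1627.
656^1 ≡ 656 (mod 1627)
656^2 = (656^1)^2 ≡ 656^2 = 430336 ≡ 808 (mod 1627)
656^4 = (656^2)^2 ≡ 808^2 = 652864 ≡ 437 (mod 1627)
656^8 = (656^4)^2 ≡ 437^2 = 190969 ≡ 610 (mod 1627)
656^16 = (656^8)^2 ≡ 610^2 = 372100 ≡ 1144 (mod 1627)
656^32 = (656^16)^2 ≡ 1144^2 = 1308736 ≡ 628 (mod 1627)
656^42 = 656^32 · 656^8 · 656^2 ≡ 628 · 610 · 808 ≡ 25 (mod 1627).

25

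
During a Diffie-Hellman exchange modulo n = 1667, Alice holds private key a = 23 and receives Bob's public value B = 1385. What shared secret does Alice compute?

Shared key K = 1385^23 mod 1667.
1385^1 ≡ 1385 (mod 1667)
1385^2 = (1385^1)^2 ≡ 1385^2 = 1918225 ≡ 1175 (mod 1667)
1385^4 = (1385^2)^2 ≡ 1175^2 = 1380625 ≡ 349 (mod 1667)
1385^8 = (1385^4)^2 ≡ 349^2 = 121801 ≡ 110 (mod 1667)
1385^16 = (1385^8)^2 ≡ 110^2 = 12100 ≡ 431 (mod 1667)
1385^23 = 1385^16 · 1385^4 · 1385^2 · 1385^1 ≡ 431 · 349 · 1175 · 1385 ≡ 624 (mod 1667).

624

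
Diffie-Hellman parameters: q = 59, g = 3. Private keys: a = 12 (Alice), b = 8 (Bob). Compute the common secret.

36

Alice sends A = g^a mod q = 3^12 mod 59.
3^1 ≡ 3 (mod 59)
3^2 = (3^1)^2 ≡ 3^2 = 9 ≡ 9 (mod 59)
3^4 = (3^2)^2 ≡ 9^2 = 81 ≡ 22 (mod 59)
3^8 = (3^4)^2 ≡ 22^2 = 484 ≡ 12 (mod 59)
3^12 = 3^8 · 3^4 ≡ 12 · 22 ≡ 28 (mod 59).
So A = 28. Bob then computes K = A^b mod q = 28^8 mod 59.
28^1 ≡ 28 (mod 59)
28^2 = (28^1)^2 ≡ 28^2 = 784 ≡ 17 (mod 59)
28^4 = (28^2)^2 ≡ 17^2 = 289 ≡ 53 (mod 59)
28^8 = (28^4)^2 ≡ 53^2 = 2809 ≡ 36 (mod 59)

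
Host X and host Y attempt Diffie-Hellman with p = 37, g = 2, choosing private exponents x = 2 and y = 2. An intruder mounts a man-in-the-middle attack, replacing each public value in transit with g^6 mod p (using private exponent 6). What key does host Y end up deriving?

26

Host Y receives an intruder's public value M = 2^6 mod 37 instead of the honest one.
2^1 ≡ 2 (mod 37)
2^2 = (2^1)^2 ≡ 2^2 = 4 ≡ 4 (mod 37)
2^4 = (2^2)^2 ≡ 4^2 = 16 ≡ 16 (mod 37)
2^6 = 2^4 · 2^2 ≡ 16 · 4 ≡ 27 (mod 37).
So M = 27. Host Y computes K = M^2 mod 37.
27^1 ≡ 27 (mod 37)
27^2 = (27^1)^2 ≡ 27^2 = 729 ≡ 26 (mod 37)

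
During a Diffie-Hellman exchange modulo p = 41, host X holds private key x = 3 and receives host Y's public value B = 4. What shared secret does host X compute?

23

Shared key K = 4^3 mod 41.
4^1 ≡ 4 (mod 41)
4^2 = (4^1)^2 ≡ 4^2 = 16 ≡ 16 (mod 41)
4^3 = 4^2 · 4^1 ≡ 16 · 4 ≡ 23 (mod 41).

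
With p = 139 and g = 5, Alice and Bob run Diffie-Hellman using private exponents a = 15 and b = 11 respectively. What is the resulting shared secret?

Bob sends B = g^b mod p = 5^11 mod 139.
5^1 ≡ 5 (mod 139)
5^2 = (5^1)^2 ≡ 5^2 = 25 ≡ 25 (mod 139)
5^4 = (5^2)^2 ≡ 25^2 = 625 ≡ 69 (mod 139)
5^8 = (5^4)^2 ≡ 69^2 = 4761 ≡ 35 (mod 139)
5^11 = 5^8 · 5^2 · 5^1 ≡ 35 · 25 · 5 ≡ 66 (mod 139).
So B = 66. Alice then computes K = B^a mod p = 66^15 mod 139.
66^1 ≡ 66 (mod 139)
66^2 = (66^1)^2 ≡ 66^2 = 4356 ≡ 47 (mod 139)
66^4 = (66^2)^2 ≡ 47^2 = 2209 ≡ 124 (mod 139)
66^8 = (66^4)^2 ≡ 124^2 = 15376 ≡ 86 (mod 139)
66^15 = 66^8 · 66^4 · 66^2 · 66^1 ≡ 86 · 124 · 47 · 66 ≡ 91 (mod 139).

91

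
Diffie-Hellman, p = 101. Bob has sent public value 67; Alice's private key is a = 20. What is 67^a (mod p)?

Shared key K = 67^20 mod 101.
67^1 ≡ 67 (mod 101)
67^2 = (67^1)^2 ≡ 67^2 = 4489 ≡ 45 (mod 101)
67^4 = (67^2)^2 ≡ 45^2 = 2025 ≡ 5 (mod 101)
67^8 = (67^4)^2 ≡ 5^2 = 25 ≡ 25 (mod 101)
67^16 = (67^8)^2 ≡ 25^2 = 625 ≡ 19 (mod 101)
67^20 = 67^16 · 67^4 ≡ 19 · 5 ≡ 95 (mod 101).

95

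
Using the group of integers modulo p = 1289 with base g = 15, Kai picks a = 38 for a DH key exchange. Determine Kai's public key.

532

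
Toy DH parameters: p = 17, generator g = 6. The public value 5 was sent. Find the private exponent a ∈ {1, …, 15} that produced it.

Try successive powers of 6 modulo 17:
6^1 ≡ 6
6^2 ≡ 2
6^3 ≡ 12
6^4 ≡ 4
6^5 ≡ 7
6^6 ≡ 8
6^7 ≡ 14
6^8 ≡ 16
6^9 ≡ 11
6^10 ≡ 15
6^11 ≡ 5
Found: a = 11.

11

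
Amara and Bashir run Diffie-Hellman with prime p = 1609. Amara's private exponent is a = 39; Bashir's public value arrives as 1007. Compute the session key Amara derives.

Shared key K = 1007^39 mod 1609.
1007^1 ≡ 1007 (mod 1609)
1007^2 = (1007^1)^2 ≡ 1007^2 = 1014049 ≡ 379 (mod 1609)
1007^4 = (1007^2)^2 ≡ 379^2 = 143641 ≡ 440 (mod 1609)
1007^8 = (1007^4)^2 ≡ 440^2 = 193600 ≡ 520 (mod 1609)
1007^16 = (1007^8)^2 ≡ 520^2 = 270400 ≡ 88 (mod 1609)
1007^32 = (1007^16)^2 ≡ 88^2 = 7744 ≡ 1308 (mod 1609)
1007^39 = 1007^32 · 1007^4 · 1007^2 · 1007^1 ≡ 1308 · 440 · 379 · 1007 ≡ 260 (mod 1609).

260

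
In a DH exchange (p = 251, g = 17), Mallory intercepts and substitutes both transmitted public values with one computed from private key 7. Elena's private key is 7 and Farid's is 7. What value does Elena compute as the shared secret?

Elena receives Mallory's public value M = 17^7 mod 251 instead of the honest one.
17^1 ≡ 17 (mod 251)
17^2 = (17^1)^2 ≡ 17^2 = 289 ≡ 38 (mod 251)
17^4 = (17^2)^2 ≡ 38^2 = 1444 ≡ 189 (mod 251)
17^7 = 17^4 · 17^2 · 17^1 ≡ 189 · 38 · 17 ≡ 108 (mod 251).
So M = 108. Elena computes K = M^7 mod 251.
108^1 ≡ 108 (mod 251)
108^2 = (108^1)^2 ≡ 108^2 = 11664 ≡ 118 (mod 251)
108^4 = (108^2)^2 ≡ 118^2 = 13924 ≡ 119 (mod 251)
108^7 = 108^4 · 108^2 · 108^1 ≡ 119 · 118 · 108 ≡ 245 (mod 251).

245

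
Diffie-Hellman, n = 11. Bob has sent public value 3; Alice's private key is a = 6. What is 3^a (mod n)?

3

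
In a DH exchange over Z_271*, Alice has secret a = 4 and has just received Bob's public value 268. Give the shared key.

Shared key K = 268^4 mod 271.
268^1 ≡ 268 (mod 271)
268^2 = (268^1)^2 ≡ 268^2 = 71824 ≡ 9 (mod 271)
268^4 = (268^2)^2 ≡ 9^2 = 81 ≡ 81 (mod 271)

81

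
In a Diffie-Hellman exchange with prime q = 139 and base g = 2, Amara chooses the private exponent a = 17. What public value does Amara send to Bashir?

Public value = 2^17 mod 139.
2^1 ≡ 2 (mod 139)
2^2 = (2^1)^2 ≡ 2^2 = 4 ≡ 4 (mod 139)
2^4 = (2^2)^2 ≡ 4^2 = 16 ≡ 16 (mod 139)
2^8 = (2^4)^2 ≡ 16^2 = 256 ≡ 117 (mod 139)
2^16 = (2^8)^2 ≡ 117^2 = 13689 ≡ 67 (mod 139)
2^17 = 2^16 · 2^1 ≡ 67 · 2 ≡ 134 (mod 139).

134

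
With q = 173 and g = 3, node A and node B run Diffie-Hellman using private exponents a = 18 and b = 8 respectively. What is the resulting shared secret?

124

Node A sends A = g^a mod q = 3^18 mod 173.
3^1 ≡ 3 (mod 173)
3^2 = (3^1)^2 ≡ 3^2 = 9 ≡ 9 (mod 173)
3^4 = (3^2)^2 ≡ 9^2 = 81 ≡ 81 (mod 173)
3^8 = (3^4)^2 ≡ 81^2 = 6561 ≡ 160 (mod 173)
3^16 = (3^8)^2 ≡ 160^2 = 25600 ≡ 169 (mod 173)
3^18 = 3^16 · 3^2 ≡ 169 · 9 ≡ 137 (mod 173).
So A = 137. Node B then computes K = A^b mod q = 137^8 mod 173.
137^1 ≡ 137 (mod 173)
137^2 = (137^1)^2 ≡ 137^2 = 18769 ≡ 85 (mod 173)
137^4 = (137^2)^2 ≡ 85^2 = 7225 ≡ 132 (mod 173)
137^8 = (137^4)^2 ≡ 132^2 = 17424 ≡ 124 (mod 173)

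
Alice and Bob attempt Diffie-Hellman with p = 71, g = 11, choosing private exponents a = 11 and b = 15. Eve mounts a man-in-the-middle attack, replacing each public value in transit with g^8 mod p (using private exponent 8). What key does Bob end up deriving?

45

Bob receives Eve's public value M = 11^8 mod 71 instead of the honest one.
11^1 ≡ 11 (mod 71)
11^2 = (11^1)^2 ≡ 11^2 = 121 ≡ 50 (mod 71)
11^4 = (11^2)^2 ≡ 50^2 = 2500 ≡ 15 (mod 71)
11^8 = (11^4)^2 ≡ 15^2 = 225 ≡ 12 (mod 71)
So M = 12. Bob computes K = M^15 mod 71.
12^1 ≡ 12 (mod 71)
12^2 = (12^1)^2 ≡ 12^2 = 144 ≡ 2 (mod 71)
12^4 = (12^2)^2 ≡ 2^2 = 4 ≡ 4 (mod 71)
12^8 = (12^4)^2 ≡ 4^2 = 16 ≡ 16 (mod 71)
12^15 = 12^8 · 12^4 · 12^2 · 12^1 ≡ 16 · 4 · 2 · 12 ≡ 45 (mod 71).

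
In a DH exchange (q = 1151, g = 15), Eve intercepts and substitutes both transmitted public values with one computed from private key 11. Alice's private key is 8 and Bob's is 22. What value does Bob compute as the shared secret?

47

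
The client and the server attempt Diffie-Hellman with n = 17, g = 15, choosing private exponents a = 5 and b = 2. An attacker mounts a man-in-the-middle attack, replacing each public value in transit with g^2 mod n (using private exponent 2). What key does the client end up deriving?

The client receives an attacker's public value M = 15^2 mod 17 instead of the honest one.
15^1 ≡ 15 (mod 17)
15^2 = (15^1)^2 ≡ 15^2 = 225 ≡ 4 (mod 17)
So M = 4. The client computes K = M^5 mod 17.
4^1 ≡ 4 (mod 17)
4^2 = (4^1)^2 ≡ 4^2 = 16 ≡ 16 (mod 17)
4^4 = (4^2)^2 ≡ 16^2 = 256 ≡ 1 (mod 17)
4^5 = 4^4 · 4^1 ≡ 1 · 4 ≡ 4 (mod 17).

4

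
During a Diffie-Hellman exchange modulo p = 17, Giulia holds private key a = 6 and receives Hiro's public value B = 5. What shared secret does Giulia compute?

2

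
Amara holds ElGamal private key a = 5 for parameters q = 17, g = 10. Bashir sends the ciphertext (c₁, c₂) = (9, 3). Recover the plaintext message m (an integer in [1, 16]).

Shared mask s = c₁^a mod q = 9^5 mod 17.
9^1 ≡ 9 (mod 17)
9^2 = (9^1)^2 ≡ 9^2 = 81 ≡ 13 (mod 17)
9^4 = (9^2)^2 ≡ 13^2 = 169 ≡ 16 (mod 17)
9^5 = 9^4 · 9^1 ≡ 16 · 9 ≡ 8 (mod 17).
So s = 8; s⁻¹ ≡ 15 (mod 17).
m = c₂ · s⁻¹ mod 17 = 3 · 15 mod 17 = 11.

11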